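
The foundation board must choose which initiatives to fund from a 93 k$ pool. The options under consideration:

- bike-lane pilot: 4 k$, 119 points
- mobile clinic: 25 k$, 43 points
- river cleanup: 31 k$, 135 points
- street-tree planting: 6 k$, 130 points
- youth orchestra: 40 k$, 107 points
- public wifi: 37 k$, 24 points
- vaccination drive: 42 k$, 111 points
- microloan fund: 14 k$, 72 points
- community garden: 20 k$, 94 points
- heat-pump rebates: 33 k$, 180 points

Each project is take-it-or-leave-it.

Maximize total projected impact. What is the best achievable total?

Filling by ratio: bike-lane pilot + street-tree planting + microloan fund + community garden + heat-pump rebates for 595, with 16 k$ left unused.
Dropping community garden frees 20 k$; slotting in river cleanup (31 k$) lifts the total to 636 at 88 k$.
Next best is bike-lane pilot + street-tree planting + microloan fund + community garden + heat-pump rebates at 595 (77 k$) — short by 41.

636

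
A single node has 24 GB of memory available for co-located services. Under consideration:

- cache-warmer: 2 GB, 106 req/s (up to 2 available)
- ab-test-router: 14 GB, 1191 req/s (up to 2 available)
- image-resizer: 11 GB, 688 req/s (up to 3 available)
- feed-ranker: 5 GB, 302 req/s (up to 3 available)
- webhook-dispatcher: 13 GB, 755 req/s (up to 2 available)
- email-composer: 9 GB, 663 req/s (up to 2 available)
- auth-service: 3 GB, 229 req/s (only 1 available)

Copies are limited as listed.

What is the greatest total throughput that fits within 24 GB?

1854

A density-first pass picks cache-warmer + ab-test-router + feed-ranker + auth-service — 1828 at 24 GB.
Replace cache-warmer and feed-ranker and auth-service with email-composer: the trade gains 26 net, giving 1854 at 23 GB.
The spare 1 GB is too small for any remaining service, and no exchange beats 1854.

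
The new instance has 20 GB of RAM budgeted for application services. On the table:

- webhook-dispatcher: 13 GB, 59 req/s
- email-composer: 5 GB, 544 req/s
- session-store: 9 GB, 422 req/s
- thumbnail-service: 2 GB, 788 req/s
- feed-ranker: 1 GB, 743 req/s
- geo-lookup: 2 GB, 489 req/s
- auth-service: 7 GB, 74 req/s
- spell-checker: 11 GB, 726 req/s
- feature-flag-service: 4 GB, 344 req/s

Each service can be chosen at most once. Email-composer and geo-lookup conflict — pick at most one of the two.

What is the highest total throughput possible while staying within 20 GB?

3090

Best packing: thumbnail-service + feed-ranker + geo-lookup + spell-checker + feature-flag-service — 20 GB, 3090 total.
Every other selection either busts 20 GB or breaks a pairing rule or fails to beat 3090.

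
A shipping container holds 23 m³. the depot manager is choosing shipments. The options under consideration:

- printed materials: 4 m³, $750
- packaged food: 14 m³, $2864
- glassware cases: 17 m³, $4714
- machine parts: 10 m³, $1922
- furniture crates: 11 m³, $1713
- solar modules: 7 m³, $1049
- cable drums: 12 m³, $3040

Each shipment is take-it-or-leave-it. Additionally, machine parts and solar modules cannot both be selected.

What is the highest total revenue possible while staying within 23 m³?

Printed materials + glassware cases uses 21 of the 23 m³ and totals 5464.
Next best is machine parts + cable drums at 4962 (22 m³) — short by 502.

5464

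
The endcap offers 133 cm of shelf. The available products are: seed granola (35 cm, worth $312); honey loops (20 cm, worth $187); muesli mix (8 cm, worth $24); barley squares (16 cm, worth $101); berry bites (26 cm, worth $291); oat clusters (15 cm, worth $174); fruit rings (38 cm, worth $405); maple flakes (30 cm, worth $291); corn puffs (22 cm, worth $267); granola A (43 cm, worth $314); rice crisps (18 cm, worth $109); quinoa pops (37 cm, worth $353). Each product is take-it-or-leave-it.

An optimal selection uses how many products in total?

5

The maximum weekly sales within 133 cm is 1428.
berry bites + oat clusters + fruit rings + maple flakes + corn puffs hits 1428 at 131 cm.
Any selection reaching 1428 contains exactly 5 products.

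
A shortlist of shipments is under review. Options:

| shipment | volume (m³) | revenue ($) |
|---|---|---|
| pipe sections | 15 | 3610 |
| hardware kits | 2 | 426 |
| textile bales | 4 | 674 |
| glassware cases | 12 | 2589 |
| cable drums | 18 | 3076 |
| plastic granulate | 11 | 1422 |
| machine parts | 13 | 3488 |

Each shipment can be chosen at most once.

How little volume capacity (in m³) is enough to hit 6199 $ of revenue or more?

Need the lightest bundle worth ≥ 6199.
pipe sections + glassware cases: 6199 revenue at 27 m³.
No combination under 27 m³ hits 6199.

27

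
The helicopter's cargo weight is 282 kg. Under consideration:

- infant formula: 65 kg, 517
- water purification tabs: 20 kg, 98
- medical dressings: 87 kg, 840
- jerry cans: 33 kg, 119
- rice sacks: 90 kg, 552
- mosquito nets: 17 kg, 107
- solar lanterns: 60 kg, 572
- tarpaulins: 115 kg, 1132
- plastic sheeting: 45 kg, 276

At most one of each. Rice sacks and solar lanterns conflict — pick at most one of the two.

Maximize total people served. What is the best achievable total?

2651

Density check — tarpaulins 9.84, medical dressings 9.66, solar lanterns 9.53, infant formula 7.95 are the best per kg.
Taking medical dressings + mosquito nets + solar lanterns + tarpaulins: 279 kg used, 2651 in people served.
Next best is water purification tabs + medical dressings + solar lanterns + tarpaulins at 2642 (282 kg) — short by 9.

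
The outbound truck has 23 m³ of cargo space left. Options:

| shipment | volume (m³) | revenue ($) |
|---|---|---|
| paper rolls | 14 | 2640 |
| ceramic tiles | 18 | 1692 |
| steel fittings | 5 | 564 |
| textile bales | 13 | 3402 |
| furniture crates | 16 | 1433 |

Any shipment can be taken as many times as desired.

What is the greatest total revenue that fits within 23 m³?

The ratio ordering already packs tightly: 2×steel fittings + textile bales, 23 m³, 4530.
Every other selection either busts 23 m³ or fails to beat 4530.

4530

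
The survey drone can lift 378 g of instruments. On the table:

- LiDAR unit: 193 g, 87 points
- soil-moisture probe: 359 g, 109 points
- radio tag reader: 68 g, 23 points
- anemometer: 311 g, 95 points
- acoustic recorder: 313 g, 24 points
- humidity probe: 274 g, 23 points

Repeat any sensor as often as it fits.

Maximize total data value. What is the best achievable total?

133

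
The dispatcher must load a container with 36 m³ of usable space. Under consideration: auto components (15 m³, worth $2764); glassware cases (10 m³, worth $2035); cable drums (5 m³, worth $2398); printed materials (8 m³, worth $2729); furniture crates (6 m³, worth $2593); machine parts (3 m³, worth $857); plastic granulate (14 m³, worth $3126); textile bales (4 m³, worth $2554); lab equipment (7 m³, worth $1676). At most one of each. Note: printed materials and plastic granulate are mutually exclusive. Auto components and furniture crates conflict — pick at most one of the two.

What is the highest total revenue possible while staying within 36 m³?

13166

Filling by ratio: cable drums + printed materials + furniture crates + machine parts + textile bales + lab equipment for 12807, with 3 m³ left unused.
Replace lab equipment with glassware cases: the trade gains 359 net, giving 13166 at 36 m³.
Every other selection either busts 36 m³ or breaks a pairing rule or fails to beat 13166.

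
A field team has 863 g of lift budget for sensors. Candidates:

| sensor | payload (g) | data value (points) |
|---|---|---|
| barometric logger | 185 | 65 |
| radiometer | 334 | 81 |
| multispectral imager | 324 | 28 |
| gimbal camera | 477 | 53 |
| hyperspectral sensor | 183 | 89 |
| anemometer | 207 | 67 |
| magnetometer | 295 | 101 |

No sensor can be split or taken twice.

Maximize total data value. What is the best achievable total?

271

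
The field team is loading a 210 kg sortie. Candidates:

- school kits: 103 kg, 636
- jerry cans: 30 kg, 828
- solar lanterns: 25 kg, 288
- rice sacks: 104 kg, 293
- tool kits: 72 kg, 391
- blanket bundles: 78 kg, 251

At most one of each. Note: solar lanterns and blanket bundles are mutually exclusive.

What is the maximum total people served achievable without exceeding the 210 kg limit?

1855

Ranking by ratio (people served/kg): jerry cans 27.60, solar lanterns 11.52, school kits 6.17, tool kits 5.43.
The ratio heuristic lands on school kits + jerry cans + solar lanterns (1752) but leaves 52 kg idle.
Replace solar lanterns with tool kits: the trade gains 103 net, giving 1855 at 205 kg.
Runner-up school kits + jerry cans + solar lanterns tops out at 1752.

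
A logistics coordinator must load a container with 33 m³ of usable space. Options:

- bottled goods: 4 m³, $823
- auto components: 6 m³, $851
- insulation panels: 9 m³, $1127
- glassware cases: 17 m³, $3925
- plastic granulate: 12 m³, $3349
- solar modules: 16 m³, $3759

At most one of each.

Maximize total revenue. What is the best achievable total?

8097

Taking the top-ratio shipments first gives bottled goods + plastic granulate + solar modules for 7931 (32 m³).
Dropping solar modules frees 16 m³; slotting in glassware cases (17 m³) lifts the total to 8097 at 33 m³.
That's the maximum — no swap from here does better than 8097.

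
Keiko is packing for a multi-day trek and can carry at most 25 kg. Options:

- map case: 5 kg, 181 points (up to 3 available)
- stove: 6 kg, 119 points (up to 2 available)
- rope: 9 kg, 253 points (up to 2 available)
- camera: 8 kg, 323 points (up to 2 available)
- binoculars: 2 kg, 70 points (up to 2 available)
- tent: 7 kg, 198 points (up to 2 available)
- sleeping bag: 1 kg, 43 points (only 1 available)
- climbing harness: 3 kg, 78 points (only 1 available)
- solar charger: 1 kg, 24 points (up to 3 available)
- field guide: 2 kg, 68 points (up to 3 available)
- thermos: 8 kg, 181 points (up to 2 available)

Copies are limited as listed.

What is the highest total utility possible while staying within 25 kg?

967

Density check — sleeping bag 43.00, camera 40.38, map case 36.20, binoculars 35.00 are the best per kg.
A density-first pass picks map case + 2×camera + binoculars + sleeping bag + solar charger — 964 at 25 kg.
Dropping sleeping bag and solar charger frees 2 kg; slotting in binoculars (2 kg) lifts the total to 967 at 25 kg.
No other feasible combination exceeds 967.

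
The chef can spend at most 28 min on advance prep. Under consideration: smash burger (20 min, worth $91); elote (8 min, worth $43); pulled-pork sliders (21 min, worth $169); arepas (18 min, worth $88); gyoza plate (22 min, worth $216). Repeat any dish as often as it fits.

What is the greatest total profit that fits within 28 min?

216

Taking gyoza plate: 22 min used, 216 in profit.
No other feasible combination exceeds 216.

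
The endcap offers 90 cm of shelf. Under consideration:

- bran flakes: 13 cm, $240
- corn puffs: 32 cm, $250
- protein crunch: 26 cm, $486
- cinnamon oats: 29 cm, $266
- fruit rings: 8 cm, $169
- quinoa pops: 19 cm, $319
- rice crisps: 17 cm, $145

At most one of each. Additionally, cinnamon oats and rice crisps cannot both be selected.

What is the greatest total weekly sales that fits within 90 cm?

1359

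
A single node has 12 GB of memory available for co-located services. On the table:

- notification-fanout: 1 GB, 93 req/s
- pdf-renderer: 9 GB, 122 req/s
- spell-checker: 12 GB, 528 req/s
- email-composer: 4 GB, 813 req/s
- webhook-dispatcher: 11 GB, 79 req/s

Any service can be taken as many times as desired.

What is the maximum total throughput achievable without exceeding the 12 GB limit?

2439

3×email-composer uses 12 of the 12 GB and totals 2439.
Nothing else within 12 GB beats 2439.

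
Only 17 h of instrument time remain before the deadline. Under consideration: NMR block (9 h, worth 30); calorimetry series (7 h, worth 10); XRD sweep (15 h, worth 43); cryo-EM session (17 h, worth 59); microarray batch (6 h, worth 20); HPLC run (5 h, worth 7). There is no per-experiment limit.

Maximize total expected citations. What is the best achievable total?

59

By expected citations per h: cryo-EM session 3.47, NMR block 3.33, microarray batch 3.33, XRD sweep 2.87 lead.
The ratio ordering already packs tightly: cryo-EM session, 17 h, 59.
That's the maximum — no swap from here does better than 59.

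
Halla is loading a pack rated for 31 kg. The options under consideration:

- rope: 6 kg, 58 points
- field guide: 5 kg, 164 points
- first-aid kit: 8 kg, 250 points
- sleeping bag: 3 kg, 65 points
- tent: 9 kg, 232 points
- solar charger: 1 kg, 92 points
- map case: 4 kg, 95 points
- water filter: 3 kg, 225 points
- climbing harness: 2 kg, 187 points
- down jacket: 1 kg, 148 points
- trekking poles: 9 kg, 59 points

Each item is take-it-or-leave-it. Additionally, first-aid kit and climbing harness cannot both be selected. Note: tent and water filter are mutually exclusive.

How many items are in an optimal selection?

The maximum utility within 31 kg is 1097.
One optimal bundle: rope + field guide + first-aid kit + sleeping bag + solar charger + map case + water filter + down jacket (31 kg).
Any selection reaching 1097 contains exactly 8 items.

8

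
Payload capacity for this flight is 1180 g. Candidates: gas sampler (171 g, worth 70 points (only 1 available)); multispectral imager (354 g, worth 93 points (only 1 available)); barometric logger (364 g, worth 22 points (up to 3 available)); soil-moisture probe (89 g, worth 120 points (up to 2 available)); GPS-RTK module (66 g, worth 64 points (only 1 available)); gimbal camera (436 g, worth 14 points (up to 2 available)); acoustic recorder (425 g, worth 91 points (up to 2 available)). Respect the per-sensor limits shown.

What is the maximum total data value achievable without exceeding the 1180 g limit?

Filling by ratio: gas sampler + multispectral imager + barometric logger + 2×soil-moisture probe + GPS-RTK module for 489, with 47 g left unused.
The 430 g tied up in barometric logger and GPS-RTK module is better spent on acoustic recorder — total rises to 494 (1128 g).

494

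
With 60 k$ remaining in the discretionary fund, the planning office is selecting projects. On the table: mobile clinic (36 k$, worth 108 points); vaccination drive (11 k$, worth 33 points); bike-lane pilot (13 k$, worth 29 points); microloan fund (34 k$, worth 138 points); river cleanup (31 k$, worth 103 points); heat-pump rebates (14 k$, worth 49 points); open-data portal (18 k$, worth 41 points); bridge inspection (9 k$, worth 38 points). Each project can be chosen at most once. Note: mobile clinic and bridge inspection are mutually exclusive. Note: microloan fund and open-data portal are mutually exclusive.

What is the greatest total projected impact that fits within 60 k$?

225

Best packing: microloan fund + heat-pump rebates + bridge inspection — 57 k$, 225 total.
The closest alternative, vaccination drive + microloan fund + heat-pump rebates, reaches only 220.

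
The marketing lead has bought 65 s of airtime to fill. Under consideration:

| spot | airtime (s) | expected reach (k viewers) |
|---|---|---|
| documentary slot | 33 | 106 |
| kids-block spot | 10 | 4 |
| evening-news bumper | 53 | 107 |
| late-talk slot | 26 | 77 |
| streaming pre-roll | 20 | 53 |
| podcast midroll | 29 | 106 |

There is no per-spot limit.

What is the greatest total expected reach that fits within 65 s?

Density check — podcast midroll 3.66, documentary slot 3.21, late-talk slot 2.96 are the best per s.
Documentary slot + podcast midroll uses 62 of the 65 s and totals 212.
That's the maximum — no swap from here does better than 212.

212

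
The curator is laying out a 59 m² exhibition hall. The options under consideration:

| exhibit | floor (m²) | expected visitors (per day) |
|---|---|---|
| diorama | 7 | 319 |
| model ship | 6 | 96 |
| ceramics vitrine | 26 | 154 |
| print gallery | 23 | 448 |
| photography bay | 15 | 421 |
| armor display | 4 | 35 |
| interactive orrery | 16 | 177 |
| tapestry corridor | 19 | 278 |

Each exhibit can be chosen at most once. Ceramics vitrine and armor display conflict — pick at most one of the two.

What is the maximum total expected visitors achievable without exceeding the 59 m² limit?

1319

Diorama + model ship + print gallery + photography bay + armor display uses 55 of the 59 m² and totals 1319.
Runner-up diorama + model ship + print gallery + photography bay tops out at 1284.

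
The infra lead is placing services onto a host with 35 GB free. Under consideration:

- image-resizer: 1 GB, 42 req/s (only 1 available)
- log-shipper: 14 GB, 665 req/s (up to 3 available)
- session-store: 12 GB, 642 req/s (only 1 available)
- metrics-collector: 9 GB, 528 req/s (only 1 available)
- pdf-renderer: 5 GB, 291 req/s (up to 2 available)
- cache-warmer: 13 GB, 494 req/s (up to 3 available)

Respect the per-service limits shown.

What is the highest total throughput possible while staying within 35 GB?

1835

The ratio heuristic lands on image-resizer + session-store + metrics-collector + 2×pdf-renderer (1794) but leaves 3 GB idle.
The 11 GB tied up in image-resizer and 2×pdf-renderer is better spent on log-shipper — total rises to 1835 (35 GB).
Nothing else within 35 GB beats 1835.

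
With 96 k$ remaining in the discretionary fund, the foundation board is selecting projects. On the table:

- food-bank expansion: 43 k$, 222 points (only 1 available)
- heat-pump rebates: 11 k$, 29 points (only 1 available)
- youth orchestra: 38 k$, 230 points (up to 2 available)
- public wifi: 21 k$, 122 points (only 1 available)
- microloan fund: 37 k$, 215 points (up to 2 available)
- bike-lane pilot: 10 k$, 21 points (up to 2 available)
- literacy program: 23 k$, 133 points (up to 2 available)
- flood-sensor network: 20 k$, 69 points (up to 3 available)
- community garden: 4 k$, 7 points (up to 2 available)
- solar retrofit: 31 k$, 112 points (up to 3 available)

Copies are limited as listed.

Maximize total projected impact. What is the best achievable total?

A density-first pass picks 2×youth orchestra + flood-sensor network — 529 at 96 k$.
The 58 k$ tied up in youth orchestra and flood-sensor network is better spent on public wifi + microloan fund — total rises to 567 (96 k$).
Nothing else within 96 k$ beats 567.

567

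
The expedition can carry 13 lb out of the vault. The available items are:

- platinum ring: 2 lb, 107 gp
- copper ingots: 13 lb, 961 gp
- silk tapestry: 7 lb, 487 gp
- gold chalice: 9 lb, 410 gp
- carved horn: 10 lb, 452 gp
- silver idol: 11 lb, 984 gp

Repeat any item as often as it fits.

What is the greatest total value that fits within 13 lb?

Ranking by ratio (value/lb): silver idol 89.45, copper ingots 73.92, silk tapestry 69.57, platinum ring 53.50.
The ratio ordering already packs tightly: platinum ring + silver idol, 13 lb, 1091.
No other feasible combination exceeds 1091.

1091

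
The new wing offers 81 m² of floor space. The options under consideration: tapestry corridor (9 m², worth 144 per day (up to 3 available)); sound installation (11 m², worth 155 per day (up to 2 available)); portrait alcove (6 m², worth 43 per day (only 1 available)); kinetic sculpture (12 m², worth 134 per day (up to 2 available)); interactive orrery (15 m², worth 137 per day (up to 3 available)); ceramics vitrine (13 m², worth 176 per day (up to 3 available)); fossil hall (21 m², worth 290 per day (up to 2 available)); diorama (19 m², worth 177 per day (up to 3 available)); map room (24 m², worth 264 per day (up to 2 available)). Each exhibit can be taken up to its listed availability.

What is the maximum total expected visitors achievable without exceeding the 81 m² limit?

1167

Taking the top-ratio exhibits first gives 3×tapestry corridor + 2×sound installation + portrait alcove + fossil hall for 1075 (76 m²).
The 17 m² tied up in sound installation and portrait alcove is better spent on fossil hall — total rises to 1167 (80 m²).
Nothing else within 81 m² beats 1167.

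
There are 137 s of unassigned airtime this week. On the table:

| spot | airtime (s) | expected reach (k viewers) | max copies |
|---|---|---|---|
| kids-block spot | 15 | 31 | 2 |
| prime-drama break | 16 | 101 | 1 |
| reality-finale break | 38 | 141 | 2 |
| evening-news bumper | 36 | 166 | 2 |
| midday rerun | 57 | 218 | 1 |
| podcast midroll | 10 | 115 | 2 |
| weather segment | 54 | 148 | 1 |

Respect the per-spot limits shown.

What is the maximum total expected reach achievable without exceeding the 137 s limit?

Taking the top-ratio spots first gives kids-block spot + prime-drama break + 2×evening-news bumper + 2×podcast midroll for 694 (123 s).
Dropping kids-block spot and evening-news bumper frees 51 s; slotting in midday rerun (57 s) lifts the total to 715 at 129 s.
No other feasible combination exceeds 715.

715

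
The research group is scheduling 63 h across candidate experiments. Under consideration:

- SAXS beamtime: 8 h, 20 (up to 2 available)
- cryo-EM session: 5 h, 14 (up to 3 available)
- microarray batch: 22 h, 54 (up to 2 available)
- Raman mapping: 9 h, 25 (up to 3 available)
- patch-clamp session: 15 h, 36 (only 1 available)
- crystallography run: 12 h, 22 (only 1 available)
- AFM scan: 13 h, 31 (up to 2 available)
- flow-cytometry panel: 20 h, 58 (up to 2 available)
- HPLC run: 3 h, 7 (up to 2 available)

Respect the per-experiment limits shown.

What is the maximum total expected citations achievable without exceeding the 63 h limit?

180

A density-first pass picks SAXS beamtime + 3×cryo-EM session + 2×flow-cytometry panel — 178 at 63 h.
Dropping SAXS beamtime and 2×cryo-EM session frees 18 h; slotting in 2×Raman mapping (18 h) lifts the total to 180 at 63 h.
Every other selection either busts 63 h or exceeds an availability limit or fails to beat 180.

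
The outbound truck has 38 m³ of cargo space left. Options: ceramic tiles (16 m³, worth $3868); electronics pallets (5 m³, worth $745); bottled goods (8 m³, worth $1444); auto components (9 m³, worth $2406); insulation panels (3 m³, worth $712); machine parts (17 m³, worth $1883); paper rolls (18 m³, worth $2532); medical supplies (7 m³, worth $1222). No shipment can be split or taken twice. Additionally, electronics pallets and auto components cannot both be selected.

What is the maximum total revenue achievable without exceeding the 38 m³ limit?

The ratio ordering already packs tightly: ceramic tiles + bottled goods + auto components + insulation panels, 36 m³, 8430.

8430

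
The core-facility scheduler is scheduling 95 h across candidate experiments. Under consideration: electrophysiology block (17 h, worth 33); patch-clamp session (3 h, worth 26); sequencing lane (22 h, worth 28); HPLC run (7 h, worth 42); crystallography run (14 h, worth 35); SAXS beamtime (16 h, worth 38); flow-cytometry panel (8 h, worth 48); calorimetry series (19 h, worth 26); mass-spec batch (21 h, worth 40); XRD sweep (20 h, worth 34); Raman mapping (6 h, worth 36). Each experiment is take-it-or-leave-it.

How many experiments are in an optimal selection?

8

Optimal total is 299.
For example patch-clamp session + HPLC run + crystallography run + SAXS beamtime + flow-cytometry panel + mass-spec batch + XRD sweep + Raman mapping achieves it, using 95 h.
All optima have 8 experiments.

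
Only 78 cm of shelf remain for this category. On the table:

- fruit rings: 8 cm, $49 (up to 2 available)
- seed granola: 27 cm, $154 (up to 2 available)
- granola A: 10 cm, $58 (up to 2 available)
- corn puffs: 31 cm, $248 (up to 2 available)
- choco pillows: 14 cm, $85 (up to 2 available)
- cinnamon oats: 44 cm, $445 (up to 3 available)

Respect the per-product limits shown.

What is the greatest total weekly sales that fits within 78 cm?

Corn puffs + cinnamon oats uses 75 of the 78 cm and totals 693.
The spare 3 cm is too small for any remaining product, and no exchange beats 693.

693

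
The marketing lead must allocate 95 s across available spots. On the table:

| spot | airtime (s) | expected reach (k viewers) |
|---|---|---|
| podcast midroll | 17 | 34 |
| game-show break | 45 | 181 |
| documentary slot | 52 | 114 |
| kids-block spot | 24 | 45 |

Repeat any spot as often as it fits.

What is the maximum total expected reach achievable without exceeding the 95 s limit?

Ranking by ratio (expected reach/s): game-show break 4.02, documentary slot 2.19, podcast midroll 2.00.
2×game-show break uses 90 of the 95 s and totals 362.
The spare 5 s is too small for any remaining spot, and no exchange beats 362.

362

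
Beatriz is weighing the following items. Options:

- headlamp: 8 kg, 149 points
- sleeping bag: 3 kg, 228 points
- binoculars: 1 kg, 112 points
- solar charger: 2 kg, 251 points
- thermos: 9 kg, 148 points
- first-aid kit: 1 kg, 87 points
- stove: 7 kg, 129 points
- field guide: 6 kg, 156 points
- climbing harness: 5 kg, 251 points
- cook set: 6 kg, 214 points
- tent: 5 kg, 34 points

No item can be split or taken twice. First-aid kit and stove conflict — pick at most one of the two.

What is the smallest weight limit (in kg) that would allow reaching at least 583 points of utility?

Need the lightest bundle worth ≥ 583.
Taking sleeping bag + binoculars + solar charger gives 591 (≥ 583) for 6 kg.
Below 6 kg the best achievable stays under 583.

6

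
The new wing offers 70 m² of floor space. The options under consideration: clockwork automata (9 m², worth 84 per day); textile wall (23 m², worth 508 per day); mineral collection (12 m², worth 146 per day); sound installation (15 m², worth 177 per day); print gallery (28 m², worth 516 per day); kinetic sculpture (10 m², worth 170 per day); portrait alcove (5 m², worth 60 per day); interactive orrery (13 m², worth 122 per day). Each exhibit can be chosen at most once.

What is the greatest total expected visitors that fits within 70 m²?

1278

Ranking by ratio (expected visitors/m²): textile wall 22.09, print gallery 18.43, kinetic sculpture 17.00, mineral collection 12.17.
A density-first pass picks textile wall + print gallery + kinetic sculpture + portrait alcove — 1254 at 66 m².
The 5 m² tied up in portrait alcove is better spent on clockwork automata — total rises to 1278 (70 m²).
That's the maximum — no swap from here does better than 1278.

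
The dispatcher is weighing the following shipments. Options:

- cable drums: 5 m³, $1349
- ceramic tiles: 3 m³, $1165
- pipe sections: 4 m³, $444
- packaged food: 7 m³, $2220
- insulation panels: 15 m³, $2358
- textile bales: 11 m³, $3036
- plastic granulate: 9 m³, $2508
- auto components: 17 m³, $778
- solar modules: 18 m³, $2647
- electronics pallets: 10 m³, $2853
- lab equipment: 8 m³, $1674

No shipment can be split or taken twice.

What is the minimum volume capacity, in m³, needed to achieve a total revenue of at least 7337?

25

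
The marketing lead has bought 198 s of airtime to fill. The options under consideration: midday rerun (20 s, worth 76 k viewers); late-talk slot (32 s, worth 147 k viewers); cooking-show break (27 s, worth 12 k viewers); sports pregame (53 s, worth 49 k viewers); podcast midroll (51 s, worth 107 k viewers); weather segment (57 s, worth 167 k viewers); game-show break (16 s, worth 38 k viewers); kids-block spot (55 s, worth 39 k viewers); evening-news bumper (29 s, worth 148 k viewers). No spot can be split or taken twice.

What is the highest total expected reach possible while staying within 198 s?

645

Greedy by ratio would take midday rerun + late-talk slot + cooking-show break + weather segment + game-show break + evening-news bumper: 181 s used, total 588.
Replace cooking-show break and game-show break with podcast midroll: the trade gains 57 net, giving 645 at 189 s.
That's the maximum — no swap from here does better than 645.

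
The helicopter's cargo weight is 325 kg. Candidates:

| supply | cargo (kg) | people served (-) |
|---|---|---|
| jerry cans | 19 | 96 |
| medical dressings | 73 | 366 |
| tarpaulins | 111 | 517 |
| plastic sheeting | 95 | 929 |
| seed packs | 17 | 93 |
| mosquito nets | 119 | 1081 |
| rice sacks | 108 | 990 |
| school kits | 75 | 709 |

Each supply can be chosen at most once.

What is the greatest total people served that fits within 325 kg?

3000

A density-first pass picks jerry cans + plastic sheeting + seed packs + rice sacks + school kits — 2817 at 314 kg.
Replace jerry cans and seed packs and school kits with mosquito nets: the trade gains 183 net, giving 3000 at 322 kg.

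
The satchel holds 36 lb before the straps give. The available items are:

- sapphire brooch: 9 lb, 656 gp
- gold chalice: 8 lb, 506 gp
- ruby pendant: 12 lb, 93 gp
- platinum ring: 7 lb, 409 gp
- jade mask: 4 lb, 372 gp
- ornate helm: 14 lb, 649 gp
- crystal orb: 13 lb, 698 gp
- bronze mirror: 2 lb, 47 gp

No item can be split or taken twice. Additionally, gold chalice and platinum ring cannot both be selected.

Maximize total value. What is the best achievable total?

2279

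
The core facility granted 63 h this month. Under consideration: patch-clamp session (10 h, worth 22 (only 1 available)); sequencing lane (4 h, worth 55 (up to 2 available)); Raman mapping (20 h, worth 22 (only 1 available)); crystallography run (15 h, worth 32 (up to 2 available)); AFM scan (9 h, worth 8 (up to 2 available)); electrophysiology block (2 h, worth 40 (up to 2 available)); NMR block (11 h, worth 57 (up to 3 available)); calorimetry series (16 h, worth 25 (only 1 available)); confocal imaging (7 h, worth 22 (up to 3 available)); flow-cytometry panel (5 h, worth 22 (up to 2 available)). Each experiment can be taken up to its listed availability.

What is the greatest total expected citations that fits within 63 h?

427

Taking 2×sequencing lane + 2×electrophysiology block + 3×NMR block + confocal imaging + 2×flow-cytometry panel: 62 h used, 427 in expected citations.
The spare 1 h is too small for any remaining experiment, and no exchange beats 427.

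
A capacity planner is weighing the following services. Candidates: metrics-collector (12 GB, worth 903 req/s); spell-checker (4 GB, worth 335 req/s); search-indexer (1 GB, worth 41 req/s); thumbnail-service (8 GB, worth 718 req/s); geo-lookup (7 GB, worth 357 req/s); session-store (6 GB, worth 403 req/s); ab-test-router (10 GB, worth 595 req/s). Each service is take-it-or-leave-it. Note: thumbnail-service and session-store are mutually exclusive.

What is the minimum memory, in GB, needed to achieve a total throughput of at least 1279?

Minimise GB subject to total throughput ≥ 1279.
metrics-collector + spell-checker + search-indexer reaches 1279 using 17 GB.
Any bundle with less than 17 GB falls short of 1279.

17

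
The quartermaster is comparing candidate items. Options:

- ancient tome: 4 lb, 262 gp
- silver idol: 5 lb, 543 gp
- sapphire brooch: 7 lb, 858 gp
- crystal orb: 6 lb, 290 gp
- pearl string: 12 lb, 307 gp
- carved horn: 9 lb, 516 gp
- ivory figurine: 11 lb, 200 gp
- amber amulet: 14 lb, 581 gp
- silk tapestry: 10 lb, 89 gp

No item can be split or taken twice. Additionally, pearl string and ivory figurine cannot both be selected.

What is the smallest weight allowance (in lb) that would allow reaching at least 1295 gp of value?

12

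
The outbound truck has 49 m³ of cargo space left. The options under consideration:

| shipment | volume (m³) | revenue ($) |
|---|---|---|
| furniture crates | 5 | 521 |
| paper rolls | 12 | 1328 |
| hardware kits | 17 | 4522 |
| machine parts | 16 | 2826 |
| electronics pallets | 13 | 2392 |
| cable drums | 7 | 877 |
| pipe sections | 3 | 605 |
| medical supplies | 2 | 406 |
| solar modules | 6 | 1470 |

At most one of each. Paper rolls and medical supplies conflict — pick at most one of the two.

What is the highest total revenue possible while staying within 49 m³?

10350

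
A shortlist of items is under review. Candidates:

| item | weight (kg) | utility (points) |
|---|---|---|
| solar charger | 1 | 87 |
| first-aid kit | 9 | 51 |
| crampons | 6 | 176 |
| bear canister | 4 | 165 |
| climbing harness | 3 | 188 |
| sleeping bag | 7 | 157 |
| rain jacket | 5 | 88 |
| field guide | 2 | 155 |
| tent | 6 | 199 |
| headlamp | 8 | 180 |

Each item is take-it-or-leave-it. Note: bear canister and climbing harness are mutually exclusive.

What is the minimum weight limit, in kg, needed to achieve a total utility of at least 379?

6

Need the lightest bundle worth ≥ 379.
solar charger + climbing harness + field guide reaches 430 using 6 kg.
Any bundle with less than 6 kg falls short of 379.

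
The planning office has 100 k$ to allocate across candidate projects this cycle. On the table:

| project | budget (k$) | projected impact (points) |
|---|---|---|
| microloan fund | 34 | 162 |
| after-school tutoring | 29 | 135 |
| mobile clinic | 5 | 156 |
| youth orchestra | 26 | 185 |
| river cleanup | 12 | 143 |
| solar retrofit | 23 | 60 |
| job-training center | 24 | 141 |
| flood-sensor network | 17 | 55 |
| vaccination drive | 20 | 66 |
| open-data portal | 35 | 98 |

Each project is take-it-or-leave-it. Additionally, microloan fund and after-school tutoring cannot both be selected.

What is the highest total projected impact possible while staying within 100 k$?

After-school tutoring + mobile clinic + youth orchestra + river cleanup + job-training center uses 96 of the 100 k$ and totals 760.
An exhaustive check of the 1024 subsets confirms 760.

760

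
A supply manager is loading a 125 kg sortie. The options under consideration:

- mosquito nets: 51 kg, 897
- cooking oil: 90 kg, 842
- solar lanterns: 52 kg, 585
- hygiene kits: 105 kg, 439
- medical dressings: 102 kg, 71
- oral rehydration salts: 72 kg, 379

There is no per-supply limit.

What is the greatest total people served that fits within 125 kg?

1794

Taking 2×mosquito nets: 102 kg used, 1794 in people served.
No other feasible combination exceeds 1794.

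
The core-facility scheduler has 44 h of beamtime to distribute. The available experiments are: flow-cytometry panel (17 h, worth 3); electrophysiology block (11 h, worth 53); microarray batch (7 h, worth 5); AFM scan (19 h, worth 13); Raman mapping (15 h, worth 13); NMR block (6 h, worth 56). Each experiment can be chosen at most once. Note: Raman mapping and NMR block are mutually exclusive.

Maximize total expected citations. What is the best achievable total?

127

Taking electrophysiology block + microarray batch + AFM scan + NMR block: 43 h used, 127 in expected citations.
Every other selection either busts 44 h or breaks a pairing rule or fails to beat 127.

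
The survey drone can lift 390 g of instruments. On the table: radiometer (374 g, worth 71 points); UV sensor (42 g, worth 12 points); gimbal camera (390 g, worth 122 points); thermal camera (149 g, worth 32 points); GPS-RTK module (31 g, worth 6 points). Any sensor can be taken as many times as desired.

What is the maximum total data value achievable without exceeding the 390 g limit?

Gimbal camera uses 390 of the 390 g and totals 122.
That's the maximum — no swap from here does better than 122.

122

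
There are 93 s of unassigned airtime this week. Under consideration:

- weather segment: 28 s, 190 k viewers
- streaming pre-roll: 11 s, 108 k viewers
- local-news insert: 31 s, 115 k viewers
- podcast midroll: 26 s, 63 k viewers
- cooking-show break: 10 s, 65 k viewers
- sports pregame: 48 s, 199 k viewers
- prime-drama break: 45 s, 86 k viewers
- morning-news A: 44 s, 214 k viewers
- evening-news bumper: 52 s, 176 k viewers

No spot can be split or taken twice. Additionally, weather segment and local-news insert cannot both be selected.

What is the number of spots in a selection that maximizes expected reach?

4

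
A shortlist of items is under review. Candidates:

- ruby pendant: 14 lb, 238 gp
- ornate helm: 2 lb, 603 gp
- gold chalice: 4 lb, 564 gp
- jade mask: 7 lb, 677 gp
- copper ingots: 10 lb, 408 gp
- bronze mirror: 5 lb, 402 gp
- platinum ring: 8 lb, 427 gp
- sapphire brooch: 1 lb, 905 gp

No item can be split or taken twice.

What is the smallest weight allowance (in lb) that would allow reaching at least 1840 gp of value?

7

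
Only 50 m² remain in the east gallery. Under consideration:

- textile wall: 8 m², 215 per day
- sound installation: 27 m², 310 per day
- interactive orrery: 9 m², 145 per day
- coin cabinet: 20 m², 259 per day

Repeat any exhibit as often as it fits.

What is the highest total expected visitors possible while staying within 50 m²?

Taking 6×textile wall: 48 m² used, 1290 in expected visitors.

1290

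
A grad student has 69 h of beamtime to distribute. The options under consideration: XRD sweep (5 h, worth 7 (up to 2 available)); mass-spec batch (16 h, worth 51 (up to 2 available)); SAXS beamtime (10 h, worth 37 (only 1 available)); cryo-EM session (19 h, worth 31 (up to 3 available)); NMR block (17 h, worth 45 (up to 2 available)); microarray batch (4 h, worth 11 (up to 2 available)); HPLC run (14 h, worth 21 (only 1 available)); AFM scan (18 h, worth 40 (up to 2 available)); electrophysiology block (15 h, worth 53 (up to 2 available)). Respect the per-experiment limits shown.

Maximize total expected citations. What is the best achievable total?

Taking XRD sweep + mass-spec batch + SAXS beamtime + 2×microarray batch + 2×electrophysiology block: 69 h used, 223 in expected citations.
Every other selection either busts 69 h or exceeds an availability limit or fails to beat 223.

223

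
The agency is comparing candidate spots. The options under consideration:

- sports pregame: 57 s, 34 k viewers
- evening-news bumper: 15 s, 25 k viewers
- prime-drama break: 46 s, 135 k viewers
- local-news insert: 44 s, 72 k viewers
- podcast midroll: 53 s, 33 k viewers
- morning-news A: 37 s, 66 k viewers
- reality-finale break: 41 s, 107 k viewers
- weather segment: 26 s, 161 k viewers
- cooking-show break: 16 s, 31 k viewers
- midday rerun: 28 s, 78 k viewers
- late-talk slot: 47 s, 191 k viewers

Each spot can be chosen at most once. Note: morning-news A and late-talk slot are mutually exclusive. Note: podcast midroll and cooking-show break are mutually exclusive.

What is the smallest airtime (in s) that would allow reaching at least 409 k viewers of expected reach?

Minimise s subject to total expected reach ≥ 409.
Taking weather segment + midday rerun + late-talk slot gives 430 (≥ 409) for 101 s.
Below 101 s the best achievable stays under 409.

101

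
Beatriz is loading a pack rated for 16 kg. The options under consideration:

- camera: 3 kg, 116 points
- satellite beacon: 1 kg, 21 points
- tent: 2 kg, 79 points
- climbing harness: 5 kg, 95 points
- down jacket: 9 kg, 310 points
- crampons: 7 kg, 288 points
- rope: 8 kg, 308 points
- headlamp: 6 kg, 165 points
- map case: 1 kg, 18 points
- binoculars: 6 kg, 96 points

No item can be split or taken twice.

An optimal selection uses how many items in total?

3

Optimal total is 617.
satellite beacon + crampons + rope hits 617 at 16 kg.
Every optimal selection uses 3 items.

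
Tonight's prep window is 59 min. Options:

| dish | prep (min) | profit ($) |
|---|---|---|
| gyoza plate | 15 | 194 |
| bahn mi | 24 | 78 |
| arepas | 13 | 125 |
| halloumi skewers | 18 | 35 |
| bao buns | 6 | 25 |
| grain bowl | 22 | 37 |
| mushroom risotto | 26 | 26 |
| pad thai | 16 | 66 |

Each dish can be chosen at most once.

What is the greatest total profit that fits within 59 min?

The ratio heuristic lands on gyoza plate + arepas + bao buns + pad thai (410) but leaves 9 min idle.
Replace pad thai with bahn mi: the trade gains 12 net, giving 422 at 58 min.
The closest alternative, gyoza plate + arepas + bao buns + pad thai, reaches only 410.

422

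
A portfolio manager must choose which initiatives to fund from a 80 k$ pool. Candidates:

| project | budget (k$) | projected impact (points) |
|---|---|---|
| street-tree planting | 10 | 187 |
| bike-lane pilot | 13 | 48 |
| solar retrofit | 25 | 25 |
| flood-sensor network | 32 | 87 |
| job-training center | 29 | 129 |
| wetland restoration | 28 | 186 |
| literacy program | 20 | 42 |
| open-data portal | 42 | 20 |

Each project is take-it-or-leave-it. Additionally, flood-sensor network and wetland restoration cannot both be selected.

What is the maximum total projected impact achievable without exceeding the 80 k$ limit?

550

By projected impact per k$: street-tree planting 18.70, wetland restoration 6.64, job-training center 4.45, bike-lane pilot 3.69 lead.
Street-tree planting + bike-lane pilot + job-training center + wetland restoration uses 80 of the 80 k$ and totals 550.
Runner-up street-tree planting + job-training center + wetland restoration tops out at 502.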